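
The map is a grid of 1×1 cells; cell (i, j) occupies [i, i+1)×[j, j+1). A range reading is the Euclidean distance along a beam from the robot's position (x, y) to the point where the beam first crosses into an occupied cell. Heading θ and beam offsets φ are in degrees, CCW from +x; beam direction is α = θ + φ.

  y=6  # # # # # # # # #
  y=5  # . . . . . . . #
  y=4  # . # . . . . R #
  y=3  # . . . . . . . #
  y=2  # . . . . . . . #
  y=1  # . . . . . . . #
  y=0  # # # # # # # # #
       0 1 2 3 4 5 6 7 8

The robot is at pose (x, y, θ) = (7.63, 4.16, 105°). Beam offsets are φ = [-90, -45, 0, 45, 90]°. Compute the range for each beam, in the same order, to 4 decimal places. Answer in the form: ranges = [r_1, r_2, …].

beam 1: φ=-90°, α=15°
  dir = (cos 15°, sin 15°) = (0.9659, 0.2588); from cell (7,4)
  next x-line at t=0.3831, next y-line at t=3.2455; Δt_x=1.0353, Δt_y=3.8637
    x: enter (8,4) at t=0.3831 ← occupied
  → r_1 = 0.3831
beam 2: φ=-45°, α=60°
  dir = (cos 60°, sin 60°) = (0.5000, 0.8660); from cell (7,4)
  next x-line at t=0.7400, next y-line at t=0.9699; Δt_x=2.0000, Δt_y=1.1547
    x: enter (8,4) at t=0.7400 ← occupied
  → r_2 = 0.7400
beam 3: φ=0°, α=105°
  dir = (cos 105°, sin 105°) = (-0.2588, 0.9659); from cell (7,4)
  next x-line at t=2.4341, next y-line at t=0.8696; Δt_x=3.8637, Δt_y=1.0353
    y: enter (7,5) at t=0.8696
    y: enter (7,6) at t=1.9049 ← occupied
  → r_3 = 1.9049
beam 4: φ=45°, α=150°
  dir = (cos 150°, sin 150°) = (-0.8660, 0.5000); from cell (7,4)
  next x-line at t=0.7275, next y-line at t=1.6800; Δt_x=1.1547, Δt_y=2.0000
    x: enter (6,4) at t=0.7275
    y: enter (6,5) at t=1.6800
    x: enter (5,5) at t=1.8822
    x: enter (4,5) at t=3.0369
    y: enter (4,6) at t=3.6800 ← occupied
  → r_4 = 3.6800
beam 5: φ=90°, α=195°
  dir = (cos 195°, sin 195°) = (-0.9659, -0.2588); from cell (7,4)
  next x-line at t=0.6522, next y-line at t=0.6182; Δt_x=1.0353, Δt_y=3.8637
    y: enter (7,3) at t=0.6182
    x: enter (6,3) at t=0.6522
    x: enter (5,3) at t=1.6875
    x: enter (4,3) at t=2.7228
    x: enter (3,3) at t=3.7581
    y: enter (3,2) at t=4.4819
    x: enter (2,2) at t=4.7933
    x: enter (1,2) at t=5.8286
    x: enter (0,2) at t=6.8639 ← occupied
  → r_5 = 6.8639

ranges = [0.3831, 0.7400, 1.9049, 3.6800, 6.8639]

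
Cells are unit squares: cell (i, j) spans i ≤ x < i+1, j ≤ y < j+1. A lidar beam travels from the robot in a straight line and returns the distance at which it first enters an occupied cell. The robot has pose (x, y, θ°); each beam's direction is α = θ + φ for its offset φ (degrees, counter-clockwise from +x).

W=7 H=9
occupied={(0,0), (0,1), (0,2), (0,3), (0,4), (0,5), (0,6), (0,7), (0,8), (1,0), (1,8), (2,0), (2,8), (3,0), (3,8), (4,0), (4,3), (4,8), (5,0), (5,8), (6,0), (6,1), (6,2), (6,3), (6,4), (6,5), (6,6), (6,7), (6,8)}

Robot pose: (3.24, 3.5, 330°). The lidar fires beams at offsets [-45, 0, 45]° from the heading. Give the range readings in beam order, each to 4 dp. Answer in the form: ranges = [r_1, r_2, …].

beam 1: φ=-45°, α=285°
  d=(0.2588,-0.9659)  start (3,3)  tX=2.9364 tY=0.5176  stride 1/|dx|=3.8637 1/|dy|=1.0353
    cross y-line → (3,2), t=0.5176
    cross y-line → (3,1), t=1.5529
    cross y-line → (3,0), t=2.5882 (wall)
  → r_1 = 2.5882
beam 2: φ=0°, α=330°
  d=(0.8660,-0.5000)  start (3,3)  tX=0.8776 tY=1.0000  stride 1/|dx|=1.1547 1/|dy|=2.0000
    cross x-line → (4,3), t=0.8776 (wall)
  → r_2 = 0.8776
beam 3: φ=45°, α=15°
  d=(0.9659,0.2588)  start (3,3)  tX=0.7868 tY=1.9319  stride 1/|dx|=1.0353 1/|dy|=3.8637
    cross x-line → (4,3), t=0.7868 (wall)
  → r_3 = 0.7868

ranges = [2.5882, 0.8776, 0.7868]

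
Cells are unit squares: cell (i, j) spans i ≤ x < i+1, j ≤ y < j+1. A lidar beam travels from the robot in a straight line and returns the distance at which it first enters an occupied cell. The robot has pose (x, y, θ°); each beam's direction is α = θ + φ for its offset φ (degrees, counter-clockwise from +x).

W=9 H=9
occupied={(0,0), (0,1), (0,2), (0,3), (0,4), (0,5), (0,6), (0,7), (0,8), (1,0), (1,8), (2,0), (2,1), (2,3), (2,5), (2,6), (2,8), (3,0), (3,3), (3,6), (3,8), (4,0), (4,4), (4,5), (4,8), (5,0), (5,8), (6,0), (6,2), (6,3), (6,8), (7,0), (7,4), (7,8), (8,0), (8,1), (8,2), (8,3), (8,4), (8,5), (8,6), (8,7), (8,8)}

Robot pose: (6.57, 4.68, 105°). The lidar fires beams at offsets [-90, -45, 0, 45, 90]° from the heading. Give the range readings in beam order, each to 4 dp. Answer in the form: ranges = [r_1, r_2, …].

ranges = [0.4452, 2.8600, 3.4371, 1.8129, 1.6254]

beam 1: φ=-90°, α=15°
  d=(0.9659,0.2588)  start (6,4)  tX=0.4452 tY=1.2364  stride 1/|dx|=1.0353 1/|dy|=3.8637
    cross x-line → (7,4), t=0.4452 (wall)
  → r_1 = 0.4452
beam 2: φ=-45°, α=60°
  d=(0.5000,0.8660)  start (6,4)  tX=0.8600 tY=0.3695  stride 1/|dx|=2.0000 1/|dy|=1.1547
    cross y-line → (6,5), t=0.3695
    cross x-line → (7,5), t=0.8600
    cross y-line → (7,6), t=1.5242
    cross y-line → (7,7), t=2.6789
    cross x-line → (8,7), t=2.8600 (wall)
  → r_2 = 2.8600
beam 3: φ=0°, α=105°
  d=(-0.2588,0.9659)  start (6,4)  tX=2.2023 tY=0.3313  stride 1/|dx|=3.8637 1/|dy|=1.0353
    cross y-line → (6,5), t=0.3313
    cross y-line → (6,6), t=1.3666
    cross x-line → (5,6), t=2.2023
    cross y-line → (5,7), t=2.4018
    cross y-line → (5,8), t=3.4371 (wall)
  → r_3 = 3.4371
beam 4: φ=45°, α=150°
  d=(-0.8660,0.5000)  start (6,4)  tX=0.6582 tY=0.6400  stride 1/|dx|=1.1547 1/|dy|=2.0000
    cross y-line → (6,5), t=0.6400
    cross x-line → (5,5), t=0.6582
    cross x-line → (4,5), t=1.8129 (wall)
  → r_4 = 1.8129
beam 5: φ=90°, α=195°
  d=(-0.9659,-0.2588)  start (6,4)  tX=0.5901 tY=2.6273  stride 1/|dx|=1.0353 1/|dy|=3.8637
    cross x-line → (5,4), t=0.5901
    cross x-line → (4,4), t=1.6254 (wall)
  → r_5 = 1.6254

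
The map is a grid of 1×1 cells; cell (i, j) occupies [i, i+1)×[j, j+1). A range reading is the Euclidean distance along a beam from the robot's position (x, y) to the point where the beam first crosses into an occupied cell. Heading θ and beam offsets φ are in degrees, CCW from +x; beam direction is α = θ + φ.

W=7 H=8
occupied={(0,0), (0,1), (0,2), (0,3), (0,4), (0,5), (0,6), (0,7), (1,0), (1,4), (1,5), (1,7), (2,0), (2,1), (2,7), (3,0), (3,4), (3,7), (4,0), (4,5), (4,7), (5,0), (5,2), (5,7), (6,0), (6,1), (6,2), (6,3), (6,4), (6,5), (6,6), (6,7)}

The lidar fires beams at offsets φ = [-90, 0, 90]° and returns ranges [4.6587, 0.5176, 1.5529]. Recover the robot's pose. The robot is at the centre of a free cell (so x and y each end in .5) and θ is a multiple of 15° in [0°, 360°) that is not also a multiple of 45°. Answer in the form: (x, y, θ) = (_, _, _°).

(x, y, θ) = (5.5, 5.5, 345°)

Candidates: 24 free-cell centres × 16 headings = 384 poses. Raycast each; keep the one whose scan matches to 4 dp.
  (1.5, 3.5, 195°): beam 1 = 0.5176 ≠ 4.6587 ✗
  (5.5, 1.5, 165°): beam 1 = 0.5176 ≠ 4.6587 ✗
  (2.5, 5.5, 15°): beam 2 = 1.5529 ≠ 0.5176 ✗
  (5.5, 6.5, 330°): beam 1 = 1.0000 ≠ 4.6587 ✗
  …
  (5.5, 5.5, 345°): r_1=4.6587, r_2=0.5176, r_3=1.5529 — all match ✓
Unique over the lattice → pose = (5.5, 5.5, 345°).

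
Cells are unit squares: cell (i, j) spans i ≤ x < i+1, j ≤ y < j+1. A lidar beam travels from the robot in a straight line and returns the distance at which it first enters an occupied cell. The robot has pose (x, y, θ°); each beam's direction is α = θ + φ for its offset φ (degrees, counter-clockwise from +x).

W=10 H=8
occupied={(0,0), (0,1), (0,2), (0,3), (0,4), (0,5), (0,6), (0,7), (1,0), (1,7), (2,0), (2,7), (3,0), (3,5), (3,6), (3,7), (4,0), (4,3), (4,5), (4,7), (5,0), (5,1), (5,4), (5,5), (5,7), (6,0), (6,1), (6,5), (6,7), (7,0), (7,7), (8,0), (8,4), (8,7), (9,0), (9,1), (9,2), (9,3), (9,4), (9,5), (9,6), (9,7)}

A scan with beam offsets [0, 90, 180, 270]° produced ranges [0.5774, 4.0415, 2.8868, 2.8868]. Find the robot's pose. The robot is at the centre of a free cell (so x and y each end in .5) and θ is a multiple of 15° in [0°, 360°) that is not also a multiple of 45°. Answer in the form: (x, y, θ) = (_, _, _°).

(x, y, θ) = (3.5, 3.5, 30°)

Candidates: 38 free-cell centres × 16 headings = 608 poses. Raycast each; keep the one whose scan matches to 4 dp.
  (3.5, 1.5, 30°): beam 1 = 5.1962 ≠ 0.5774 ✗
  (2.5, 4.5, 240°): beam 1 = 3.0000 ≠ 0.5774 ✗
  (2.5, 4.5, 150°): beam 1 = 1.7321 ≠ 0.5774 ✗
  (3.5, 2.5, 165°): beam 1 = 2.5882 ≠ 0.5774 ✗
  …
  (3.5, 3.5, 30°): r_1=0.5774, r_2=4.0415, r_3=2.8868, r_4=2.8868 — all match ✓
Only this pose fits every beam.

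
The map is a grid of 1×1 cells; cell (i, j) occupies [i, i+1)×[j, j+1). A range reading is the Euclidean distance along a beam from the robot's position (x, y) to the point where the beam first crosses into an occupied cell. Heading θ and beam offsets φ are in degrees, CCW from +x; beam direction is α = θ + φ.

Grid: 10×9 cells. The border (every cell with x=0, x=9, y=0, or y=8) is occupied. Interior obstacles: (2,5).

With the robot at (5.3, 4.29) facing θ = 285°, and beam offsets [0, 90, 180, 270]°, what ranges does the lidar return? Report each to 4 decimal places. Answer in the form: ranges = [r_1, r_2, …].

ranges = [3.4061, 3.8305, 3.8409, 4.4517]

beam 1: φ=0°, α=285°
  d=(0.2588,-0.9659)  start (5,4)  tX=2.7046 tY=0.3002  stride 1/|dx|=3.8637 1/|dy|=1.0353
    cross y-line → (5,3), t=0.3002
    cross y-line → (5,2), t=1.3355
    cross y-line → (5,1), t=2.3708
    cross x-line → (6,1), t=2.7046
    cross y-line → (6,0), t=3.4061 (wall)
  → r_1 = 3.4061
beam 2: φ=90°, α=15°
  d=(0.9659,0.2588)  start (5,4)  tX=0.7247 tY=2.7432  stride 1/|dx|=1.0353 1/|dy|=3.8637
    cross x-line → (6,4), t=0.7247
    cross x-line → (7,4), t=1.7600
    cross y-line → (7,5), t=2.7432
    cross x-line → (8,5), t=2.7952
    cross x-line → (9,5), t=3.8305 (wall)
  → r_2 = 3.8305
beam 3: φ=180°, α=105°
  d=(-0.2588,0.9659)  start (5,4)  tX=1.1591 tY=0.7350  stride 1/|dx|=3.8637 1/|dy|=1.0353
    cross y-line → (5,5), t=0.7350
    cross x-line → (4,5), t=1.1591
    cross y-line → (4,6), t=1.7703
    cross y-line → (4,7), t=2.8056
    cross y-line → (4,8), t=3.8409 (wall)
  → r_3 = 3.8409
beam 4: φ=270°, α=195°
  d=(-0.9659,-0.2588)  start (5,4)  tX=0.3106 tY=1.1205  stride 1/|dx|=1.0353 1/|dy|=3.8637
    cross x-line → (4,4), t=0.3106
    cross y-line → (4,3), t=1.1205
    cross x-line → (3,3), t=1.3459
    cross x-line → (2,3), t=2.3811
    cross x-line → (1,3), t=3.4164
    cross x-line → (0,3), t=4.4517 (wall)
  → r_4 = 4.4517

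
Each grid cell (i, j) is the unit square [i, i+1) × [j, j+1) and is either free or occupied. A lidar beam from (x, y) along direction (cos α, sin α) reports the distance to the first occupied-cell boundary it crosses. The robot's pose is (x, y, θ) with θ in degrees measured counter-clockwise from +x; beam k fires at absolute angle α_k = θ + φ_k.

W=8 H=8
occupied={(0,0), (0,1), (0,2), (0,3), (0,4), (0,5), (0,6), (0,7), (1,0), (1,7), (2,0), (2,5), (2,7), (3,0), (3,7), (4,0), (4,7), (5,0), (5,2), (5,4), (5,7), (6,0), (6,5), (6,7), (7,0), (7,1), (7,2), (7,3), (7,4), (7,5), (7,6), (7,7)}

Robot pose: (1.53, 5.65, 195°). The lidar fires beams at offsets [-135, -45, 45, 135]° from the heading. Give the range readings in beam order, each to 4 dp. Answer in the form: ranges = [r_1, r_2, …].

ranges = [1.5588, 0.6120, 1.0600, 0.5427]

beam 1: φ=-135°, α=60°
  dir = (cos 60°, sin 60°) = (0.5000, 0.8660); from cell (1,5)
  next x-line at t=0.9400, next y-line at t=0.4041; Δt_x=2.0000, Δt_y=1.1547
    y: enter (1,6) at t=0.4041
    x: enter (2,6) at t=0.9400
    y: enter (2,7) at t=1.5588 ← occupied
  → r_1 = 1.5588
beam 2: φ=-45°, α=150°
  dir = (cos 150°, sin 150°) = (-0.8660, 0.5000); from cell (1,5)
  next x-line at t=0.6120, next y-line at t=0.7000; Δt_x=1.1547, Δt_y=2.0000
    x: enter (0,5) at t=0.6120 ← occupied
  → r_2 = 0.6120
beam 3: φ=45°, α=240°
  dir = (cos 240°, sin 240°) = (-0.5000, -0.8660); from cell (1,5)
  next x-line at t=1.0600, next y-line at t=0.7506; Δt_x=2.0000, Δt_y=1.1547
    y: enter (1,4) at t=0.7506
    x: enter (0,4) at t=1.0600 ← occupied
  → r_3 = 1.0600
beam 4: φ=135°, α=330°
  dir = (cos 330°, sin 330°) = (0.8660, -0.5000); from cell (1,5)
  next x-line at t=0.5427, next y-line at t=1.3000; Δt_x=1.1547, Δt_y=2.0000
    x: enter (2,5) at t=0.5427 ← occupied
  → r_4 = 0.5427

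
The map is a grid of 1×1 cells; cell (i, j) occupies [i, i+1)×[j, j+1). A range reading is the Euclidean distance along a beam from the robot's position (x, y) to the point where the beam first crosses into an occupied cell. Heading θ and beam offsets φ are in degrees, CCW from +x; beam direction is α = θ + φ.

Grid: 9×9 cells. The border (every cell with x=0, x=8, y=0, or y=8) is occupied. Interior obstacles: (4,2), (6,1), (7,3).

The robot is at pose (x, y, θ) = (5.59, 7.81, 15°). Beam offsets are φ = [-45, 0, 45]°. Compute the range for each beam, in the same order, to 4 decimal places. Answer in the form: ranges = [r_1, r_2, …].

beam 1: φ=-45°, α=330°
  dir = (cos 330°, sin 330°) = (0.8660, -0.5000); from cell (5,7)
  next x-line at t=0.4734, next y-line at t=1.6200; Δt_x=1.1547, Δt_y=2.0000
    x: enter (6,7) at t=0.4734
    y: enter (6,6) at t=1.6200
    x: enter (7,6) at t=1.6281
    x: enter (8,6) at t=2.7828 ← occupied
  → r_1 = 2.7828
beam 2: φ=0°, α=15°
  dir = (cos 15°, sin 15°) = (0.9659, 0.2588); from cell (5,7)
  next x-line at t=0.4245, next y-line at t=0.7341; Δt_x=1.0353, Δt_y=3.8637
    x: enter (6,7) at t=0.4245
    y: enter (6,8) at t=0.7341 ← occupied
  → r_2 = 0.7341
beam 3: φ=45°, α=60°
  dir = (cos 60°, sin 60°) = (0.5000, 0.8660); from cell (5,7)
  next x-line at t=0.8200, next y-line at t=0.2194; Δt_x=2.0000, Δt_y=1.1547
    y: enter (5,8) at t=0.2194 ← occupied
  → r_3 = 0.2194

ranges = [2.7828, 0.7341, 0.2194]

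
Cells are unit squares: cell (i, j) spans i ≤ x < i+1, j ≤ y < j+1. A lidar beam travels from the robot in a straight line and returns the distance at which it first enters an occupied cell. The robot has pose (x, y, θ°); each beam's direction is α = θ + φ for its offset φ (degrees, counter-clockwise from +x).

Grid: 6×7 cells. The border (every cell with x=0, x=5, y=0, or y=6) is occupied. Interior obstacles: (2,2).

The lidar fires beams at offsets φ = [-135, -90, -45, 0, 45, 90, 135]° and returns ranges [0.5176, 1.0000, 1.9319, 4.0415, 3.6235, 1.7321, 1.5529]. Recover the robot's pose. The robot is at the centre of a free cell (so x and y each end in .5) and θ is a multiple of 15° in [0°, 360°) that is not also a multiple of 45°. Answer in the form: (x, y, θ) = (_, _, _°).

(x, y, θ) = (1.5, 4.5, 330°)

Candidates: 19 free-cell centres × 16 headings = 304 poses. Raycast each; keep the one whose scan matches to 4 dp.
  (1.5, 5.5, 330°): beam 3 = 2.5882 ≠ 1.9319 ✗
  (3.5, 5.5, 300°): beam 1 = 1.9319 ≠ 0.5176 ✗
  (1.5, 1.5, 15°): beam 1 = 0.5774 ≠ 0.5176 ✗
  …
  (1.5, 4.5, 330°): r_1=0.5176, r_2=1.0000, r_3=1.9319, r_4=4.0415, r_5=3.6235, r_6=1.7321, r_7=1.5529 — all match ✓
Only this pose fits every beam.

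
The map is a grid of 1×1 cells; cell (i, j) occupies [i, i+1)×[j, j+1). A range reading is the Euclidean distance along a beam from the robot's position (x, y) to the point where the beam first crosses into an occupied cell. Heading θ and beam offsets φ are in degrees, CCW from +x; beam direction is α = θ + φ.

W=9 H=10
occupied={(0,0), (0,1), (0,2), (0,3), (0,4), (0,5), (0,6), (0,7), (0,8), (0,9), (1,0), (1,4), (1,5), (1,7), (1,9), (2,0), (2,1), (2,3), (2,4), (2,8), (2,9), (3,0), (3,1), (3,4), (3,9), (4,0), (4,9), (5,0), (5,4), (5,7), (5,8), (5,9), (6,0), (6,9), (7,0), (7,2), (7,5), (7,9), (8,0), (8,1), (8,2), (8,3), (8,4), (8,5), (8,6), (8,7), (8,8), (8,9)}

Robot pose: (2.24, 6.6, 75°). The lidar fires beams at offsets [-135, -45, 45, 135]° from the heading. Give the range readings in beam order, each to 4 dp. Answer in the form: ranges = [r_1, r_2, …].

beam 1: φ=-135°, α=300°
  direction (0.5000, -0.8660); cell (2,6); t to first gridline: x 1.5200, y 0.6928 (then +2.0000 / +1.1547)
    (2,5) via y @ 0.6928
    (3,5) via x @ 1.5200
    (3,4) via y @ 1.8475  # hit
  → r_1 = 1.8475
beam 2: φ=-45°, α=30°
  direction (0.8660, 0.5000); cell (2,6); t to first gridline: x 0.8776, y 0.8000 (then +1.1547 / +2.0000)
    (2,7) via y @ 0.8000
    (3,7) via x @ 0.8776
    (4,7) via x @ 2.0323
    (4,8) via y @ 2.8000
    (5,8) via x @ 3.1870  # hit
  → r_2 = 3.1870
beam 3: φ=45°, α=120°
  direction (-0.5000, 0.8660); cell (2,6); t to first gridline: x 0.4800, y 0.4619 (then +2.0000 / +1.1547)
    (2,7) via y @ 0.4619
    (1,7) via x @ 0.4800  # hit
  → r_3 = 0.4800
beam 4: φ=135°, α=210°
  direction (-0.8660, -0.5000); cell (2,6); t to first gridline: x 0.2771, y 1.2000 (then +1.1547 / +2.0000)
    (1,6) via x @ 0.2771
    (1,5) via y @ 1.2000  # hit
  → r_4 = 1.2000

ranges = [1.8475, 3.1870, 0.4800, 1.2000]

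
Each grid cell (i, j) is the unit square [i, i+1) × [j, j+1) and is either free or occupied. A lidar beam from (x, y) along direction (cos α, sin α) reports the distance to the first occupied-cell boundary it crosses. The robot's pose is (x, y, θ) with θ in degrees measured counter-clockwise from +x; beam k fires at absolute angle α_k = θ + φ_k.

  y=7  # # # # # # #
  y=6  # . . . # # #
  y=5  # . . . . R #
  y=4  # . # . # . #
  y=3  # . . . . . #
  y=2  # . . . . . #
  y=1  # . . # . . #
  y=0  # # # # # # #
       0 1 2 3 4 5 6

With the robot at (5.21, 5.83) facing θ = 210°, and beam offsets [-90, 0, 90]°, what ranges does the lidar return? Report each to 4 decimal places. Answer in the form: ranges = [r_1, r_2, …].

beam 1: φ=-90°, α=120°
  direction (-0.5000, 0.8660); cell (5,5); t to first gridline: x 0.4200, y 0.1963 (then +2.0000 / +1.1547)
    (5,6) via y @ 0.1963  # hit
  → r_1 = 0.1963
beam 2: φ=0°, α=210°
  direction (-0.8660, -0.5000); cell (5,5); t to first gridline: x 0.2425, y 1.6600 (then +1.1547 / +2.0000)
    (4,5) via x @ 0.2425
    (3,5) via x @ 1.3972
    (3,4) via y @ 1.6600
    (2,4) via x @ 2.5519  # hit
  → r_2 = 2.5519
beam 3: φ=90°, α=300°
  direction (0.5000, -0.8660); cell (5,5); t to first gridline: x 1.5800, y 0.9584 (then +2.0000 / +1.1547)
    (5,4) via y @ 0.9584
    (6,4) via x @ 1.5800  # hit
  → r_3 = 1.5800

ranges = [0.1963, 2.5519, 1.5800]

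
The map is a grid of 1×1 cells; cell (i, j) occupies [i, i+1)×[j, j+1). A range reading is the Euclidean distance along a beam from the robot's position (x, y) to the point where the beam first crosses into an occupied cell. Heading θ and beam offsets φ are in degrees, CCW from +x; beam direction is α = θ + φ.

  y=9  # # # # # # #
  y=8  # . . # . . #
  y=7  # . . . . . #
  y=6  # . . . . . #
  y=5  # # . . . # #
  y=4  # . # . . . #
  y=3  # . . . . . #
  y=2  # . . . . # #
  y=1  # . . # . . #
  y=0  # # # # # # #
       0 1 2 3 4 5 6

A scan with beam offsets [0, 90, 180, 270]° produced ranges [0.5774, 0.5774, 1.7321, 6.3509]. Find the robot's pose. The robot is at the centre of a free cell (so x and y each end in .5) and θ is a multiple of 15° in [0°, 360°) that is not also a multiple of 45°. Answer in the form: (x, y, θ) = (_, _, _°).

(x, y, θ) = (2.5, 8.5, 30°)

Enumerate (i+0.5, j+0.5, θ) over the 34 free cells and 16 admissible headings. For each, cast all 4 beams and compare to the given ranges.
  (3.5, 6.5, 120°): beam 1 = 2.8868 ≠ 0.5774 ✗
  (3.5, 5.5, 150°): beam 1 = 2.8868 ≠ 0.5774 ✗
  (2.5, 2.5, 165°): beam 1 = 1.5529 ≠ 0.5774 ✗
  …
  (2.5, 8.5, 30°): r_1=0.5774, r_2=0.5774, r_3=1.7321, r_4=6.3509 — all match ✓
No second candidate reproduces the full scan.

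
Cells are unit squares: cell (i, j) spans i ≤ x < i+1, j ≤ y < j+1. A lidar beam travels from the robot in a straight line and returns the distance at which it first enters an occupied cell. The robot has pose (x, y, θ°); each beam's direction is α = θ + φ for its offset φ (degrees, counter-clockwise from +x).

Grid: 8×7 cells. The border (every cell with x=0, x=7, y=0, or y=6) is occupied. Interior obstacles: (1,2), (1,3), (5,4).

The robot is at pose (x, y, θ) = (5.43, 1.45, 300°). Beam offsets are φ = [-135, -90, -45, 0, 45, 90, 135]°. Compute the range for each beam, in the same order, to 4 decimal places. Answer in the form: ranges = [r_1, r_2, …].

ranges = [3.5510, 0.9000, 0.4659, 0.5196, 1.6254, 1.8129, 4.7105]

beam 1: φ=-135°, α=165°
  dir = (cos 165°, sin 165°) = (-0.9659, 0.2588); from cell (5,1)
  next x-line at t=0.4452, next y-line at t=2.1250; Δt_x=1.0353, Δt_y=3.8637
    x: enter (4,1) at t=0.4452
    x: enter (3,1) at t=1.4804
    y: enter (3,2) at t=2.1250
    x: enter (2,2) at t=2.5157
    x: enter (1,2) at t=3.5510 ← occupied
  → r_1 = 3.5510
beam 2: φ=-90°, α=210°
  dir = (cos 210°, sin 210°) = (-0.8660, -0.5000); from cell (5,1)
  next x-line at t=0.4965, next y-line at t=0.9000; Δt_x=1.1547, Δt_y=2.0000
    x: enter (4,1) at t=0.4965
    y: enter (4,0) at t=0.9000 ← occupied
  → r_2 = 0.9000
beam 3: φ=-45°, α=255°
  dir = (cos 255°, sin 255°) = (-0.2588, -0.9659); from cell (5,1)
  next x-line at t=1.6614, next y-line at t=0.4659; Δt_x=3.8637, Δt_y=1.0353
    y: enter (5,0) at t=0.4659 ← occupied
  → r_3 = 0.4659
beam 4: φ=0°, α=300°
  dir = (cos 300°, sin 300°) = (0.5000, -0.8660); from cell (5,1)
  next x-line at t=1.1400, next y-line at t=0.5196; Δt_x=2.0000, Δt_y=1.1547
    y: enter (5,0) at t=0.5196 ← occupied
  → r_4 = 0.5196
beam 5: φ=45°, α=345°
  dir = (cos 345°, sin 345°) = (0.9659, -0.2588); from cell (5,1)
  next x-line at t=0.5901, next y-line at t=1.7387; Δt_x=1.0353, Δt_y=3.8637
    x: enter (6,1) at t=0.5901
    x: enter (7,1) at t=1.6254 ← occupied
  → r_5 = 1.6254
beam 6: φ=90°, α=30°
  dir = (cos 30°, sin 30°) = (0.8660, 0.5000); from cell (5,1)
  next x-line at t=0.6582, next y-line at t=1.1000; Δt_x=1.1547, Δt_y=2.0000
    x: enter (6,1) at t=0.6582
    y: enter (6,2) at t=1.1000
    x: enter (7,2) at t=1.8129 ← occupied
  → r_6 = 1.8129
beam 7: φ=135°, α=75°
  dir = (cos 75°, sin 75°) = (0.2588, 0.9659); from cell (5,1)
  next x-line at t=2.2023, next y-line at t=0.5694; Δt_x=3.8637, Δt_y=1.0353
    y: enter (5,2) at t=0.5694
    y: enter (5,3) at t=1.6047
    x: enter (6,3) at t=2.2023
    y: enter (6,4) at t=2.6400
    y: enter (6,5) at t=3.6752
    y: enter (6,6) at t=4.7105 ← occupied
  → r_7 = 4.7105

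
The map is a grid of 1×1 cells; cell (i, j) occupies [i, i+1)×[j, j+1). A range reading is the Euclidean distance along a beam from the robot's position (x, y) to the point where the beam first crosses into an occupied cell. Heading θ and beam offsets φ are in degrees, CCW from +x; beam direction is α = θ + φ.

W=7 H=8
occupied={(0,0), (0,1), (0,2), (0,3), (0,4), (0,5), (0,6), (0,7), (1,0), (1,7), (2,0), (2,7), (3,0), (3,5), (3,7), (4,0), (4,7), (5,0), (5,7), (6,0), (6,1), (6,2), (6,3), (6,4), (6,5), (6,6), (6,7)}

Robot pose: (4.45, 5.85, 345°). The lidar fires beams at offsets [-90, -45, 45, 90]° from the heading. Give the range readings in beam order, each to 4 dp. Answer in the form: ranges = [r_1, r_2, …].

ranges = [5.0211, 3.1000, 1.7898, 1.1906]

beam 1: φ=-90°, α=255°
  cosα=-0.2588 sinα=-0.9659 | (4,5) | tMaxX 1.7387 tMaxY 0.8800 | tΔX 3.8637 tΔY 1.0353
    t=0.8800 [y] (4,4)
    t=1.7387 [x] (3,4)
    t=1.9153 [y] (3,3)
    t=2.9505 [y] (3,2)
    t=3.9858 [y] (3,1)
    t=5.0211 [y] (3,0) — stop
  → r_1 = 5.0211
beam 2: φ=-45°, α=300°
  cosα=0.5000 sinα=-0.8660 | (4,5) | tMaxX 1.1000 tMaxY 0.9815 | tΔX 2.0000 tΔY 1.1547
    t=0.9815 [y] (4,4)
    t=1.1000 [x] (5,4)
    t=2.1362 [y] (5,3)
    t=3.1000 [x] (6,3) — stop
  → r_2 = 3.1000
beam 3: φ=45°, α=30°
  cosα=0.8660 sinα=0.5000 | (4,5) | tMaxX 0.6351 tMaxY 0.3000 | tΔX 1.1547 tΔY 2.0000
    t=0.3000 [y] (4,6)
    t=0.6351 [x] (5,6)
    t=1.7898 [x] (6,6) — stop
  → r_3 = 1.7898
beam 4: φ=90°, α=75°
  cosα=0.2588 sinα=0.9659 | (4,5) | tMaxX 2.1250 tMaxY 0.1553 | tΔX 3.8637 tΔY 1.0353
    t=0.1553 [y] (4,6)
    t=1.1906 [y] (4,7) — stop
  → r_4 = 1.1906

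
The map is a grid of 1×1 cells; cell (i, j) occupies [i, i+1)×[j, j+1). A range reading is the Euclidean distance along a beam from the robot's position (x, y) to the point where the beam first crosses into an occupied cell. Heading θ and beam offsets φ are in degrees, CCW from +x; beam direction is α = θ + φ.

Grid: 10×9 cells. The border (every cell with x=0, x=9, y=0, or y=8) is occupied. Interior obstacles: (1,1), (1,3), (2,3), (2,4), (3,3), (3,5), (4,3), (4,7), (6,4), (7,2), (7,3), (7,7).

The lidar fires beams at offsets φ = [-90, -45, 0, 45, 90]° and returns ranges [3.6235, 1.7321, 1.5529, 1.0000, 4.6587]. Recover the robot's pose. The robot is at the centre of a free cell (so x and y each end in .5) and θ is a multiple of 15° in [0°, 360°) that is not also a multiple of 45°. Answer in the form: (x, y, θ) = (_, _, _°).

Candidates: 44 free-cell centres × 16 headings = 704 poses. Raycast each; keep the one whose scan matches to 4 dp.
  (5.5, 4.5, 210°): beam 1 = 2.8868 ≠ 3.6235 ✗
  (3.5, 2.5, 75°): beam 1 = 5.6940 ≠ 3.6235 ✗
  (2.5, 1.5, 60°): beam 1 = 1.0000 ≠ 3.6235 ✗
  (4.5, 2.5, 240°): beam 1 = 1.0000 ≠ 3.6235 ✗
  …
  (5.5, 6.5, 75°): r_1=3.6235, r_2=1.7321, r_3=1.5529, r_4=1.0000, r_5=4.6587 — all match ✓
No second candidate reproduces the full scan.

(x, y, θ) = (5.5, 6.5, 75°)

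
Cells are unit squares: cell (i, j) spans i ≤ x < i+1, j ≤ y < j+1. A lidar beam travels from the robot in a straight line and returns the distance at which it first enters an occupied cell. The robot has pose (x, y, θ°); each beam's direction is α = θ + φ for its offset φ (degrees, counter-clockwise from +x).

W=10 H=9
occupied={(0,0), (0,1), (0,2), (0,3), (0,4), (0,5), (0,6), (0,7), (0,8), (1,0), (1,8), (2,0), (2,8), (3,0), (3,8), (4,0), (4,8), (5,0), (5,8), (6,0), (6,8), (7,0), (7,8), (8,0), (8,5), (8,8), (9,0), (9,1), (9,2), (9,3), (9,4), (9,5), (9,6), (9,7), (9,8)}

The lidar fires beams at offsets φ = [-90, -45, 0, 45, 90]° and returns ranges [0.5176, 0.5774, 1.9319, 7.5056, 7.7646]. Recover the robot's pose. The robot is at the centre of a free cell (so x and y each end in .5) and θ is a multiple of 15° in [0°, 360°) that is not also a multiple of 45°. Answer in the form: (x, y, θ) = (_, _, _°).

(x, y, θ) = (8.5, 1.5, 75°)

Enumerate (i+0.5, j+0.5, θ) over the 55 free cells and 16 admissible headings. For each, cast all 5 beams and compare to the given ranges.
  (1.5, 7.5, 195°): beam 3 = 0.5176 ≠ 1.9319 ✗
  (6.5, 5.5, 75°): beam 1 = 1.5529 ≠ 0.5176 ✗
  (3.5, 6.5, 165°): beam 1 = 1.5529 ≠ 0.5176 ✗
  …
  (8.5, 1.5, 75°): r_1=0.5176, r_2=0.5774, r_3=1.9319, r_4=7.5056, r_5=7.7646 — all match ✓
Only this pose fits every beam.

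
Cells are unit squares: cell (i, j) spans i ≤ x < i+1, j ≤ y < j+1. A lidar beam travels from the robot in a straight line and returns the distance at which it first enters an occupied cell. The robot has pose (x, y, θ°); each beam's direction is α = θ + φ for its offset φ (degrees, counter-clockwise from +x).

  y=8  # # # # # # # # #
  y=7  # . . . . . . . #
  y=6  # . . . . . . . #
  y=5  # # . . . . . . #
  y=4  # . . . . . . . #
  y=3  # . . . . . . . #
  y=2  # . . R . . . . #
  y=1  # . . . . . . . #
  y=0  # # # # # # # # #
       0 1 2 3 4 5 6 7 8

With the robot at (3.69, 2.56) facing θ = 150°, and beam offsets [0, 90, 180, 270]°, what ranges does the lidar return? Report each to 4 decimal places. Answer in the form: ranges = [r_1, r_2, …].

beam 1: φ=0°, α=150°
  cosα=-0.8660 sinα=0.5000 | (3,2) | tMaxX 0.7967 tMaxY 0.8800 | tΔX 1.1547 tΔY 2.0000
    t=0.7967 [x] (2,2)
    t=0.8800 [y] (2,3)
    t=1.9514 [x] (1,3)
    t=2.8800 [y] (1,4)
    t=3.1061 [x] (0,4) — stop
  → r_1 = 3.1061
beam 2: φ=90°, α=240°
  cosα=-0.5000 sinα=-0.8660 | (3,2) | tMaxX 1.3800 tMaxY 0.6466 | tΔX 2.0000 tΔY 1.1547
    t=0.6466 [y] (3,1)
    t=1.3800 [x] (2,1)
    t=1.8013 [y] (2,0) — stop
  → r_2 = 1.8013
beam 3: φ=180°, α=330°
  cosα=0.8660 sinα=-0.5000 | (3,2) | tMaxX 0.3580 tMaxY 1.1200 | tΔX 1.1547 tΔY 2.0000
    t=0.3580 [x] (4,2)
    t=1.1200 [y] (4,1)
    t=1.5127 [x] (5,1)
    t=2.6674 [x] (6,1)
    t=3.1200 [y] (6,0) — stop
  → r_3 = 3.1200
beam 4: φ=270°, α=60°
  cosα=0.5000 sinα=0.8660 | (3,2) | tMaxX 0.6200 tMaxY 0.5081 | tΔX 2.0000 tΔY 1.1547
    t=0.5081 [y] (3,3)
    t=0.6200 [x] (4,3)
    t=1.6628 [y] (4,4)
    t=2.6200 [x] (5,4)
    t=2.8175 [y] (5,5)
    t=3.9722 [y] (5,6)
    t=4.6200 [x] (6,6)
    t=5.1269 [y] (6,7)
    t=6.2816 [y] (6,8) — stop
  → r_4 = 6.2816

ranges = [3.1061, 1.8013, 3.1200, 6.2816]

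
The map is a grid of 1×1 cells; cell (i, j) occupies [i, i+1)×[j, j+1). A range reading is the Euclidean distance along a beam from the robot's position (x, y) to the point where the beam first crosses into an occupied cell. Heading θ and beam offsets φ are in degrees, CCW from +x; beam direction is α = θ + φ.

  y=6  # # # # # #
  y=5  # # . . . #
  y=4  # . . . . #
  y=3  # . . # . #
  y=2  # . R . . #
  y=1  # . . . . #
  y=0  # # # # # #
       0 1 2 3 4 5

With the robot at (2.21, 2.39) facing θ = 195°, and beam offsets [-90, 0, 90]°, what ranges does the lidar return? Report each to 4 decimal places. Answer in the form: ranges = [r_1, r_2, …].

ranges = [2.7021, 1.2527, 1.4390]

beam 1: φ=-90°, α=105°
  d=(-0.2588,0.9659)  start (2,2)  tX=0.8114 tY=0.6315  stride 1/|dx|=3.8637 1/|dy|=1.0353
    cross y-line → (2,3), t=0.6315
    cross x-line → (1,3), t=0.8114
    cross y-line → (1,4), t=1.6668
    cross y-line → (1,5), t=2.7021 (wall)
  → r_1 = 2.7021
beam 2: φ=0°, α=195°
  d=(-0.9659,-0.2588)  start (2,2)  tX=0.2174 tY=1.5068  stride 1/|dx|=1.0353 1/|dy|=3.8637
    cross x-line → (1,2), t=0.2174
    cross x-line → (0,2), t=1.2527 (wall)
  → r_2 = 1.2527
beam 3: φ=90°, α=285°
  d=(0.2588,-0.9659)  start (2,2)  tX=3.0523 tY=0.4038  stride 1/|dx|=3.8637 1/|dy|=1.0353
    cross y-line → (2,1), t=0.4038
    cross y-line → (2,0), t=1.4390 (wall)
  → r_3 = 1.4390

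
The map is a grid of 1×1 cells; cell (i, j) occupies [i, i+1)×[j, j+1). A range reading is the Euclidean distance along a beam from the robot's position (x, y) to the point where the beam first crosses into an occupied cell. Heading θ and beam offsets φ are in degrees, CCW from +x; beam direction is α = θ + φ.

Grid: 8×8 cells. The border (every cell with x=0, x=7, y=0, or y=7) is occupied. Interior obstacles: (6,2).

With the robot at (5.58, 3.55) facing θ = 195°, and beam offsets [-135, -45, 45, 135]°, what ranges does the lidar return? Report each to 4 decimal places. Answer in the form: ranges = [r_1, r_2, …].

beam 1: φ=-135°, α=60°
  dir = (cos 60°, sin 60°) = (0.5000, 0.8660); from cell (5,3)
  next x-line at t=0.8400, next y-line at t=0.5196; Δt_x=2.0000, Δt_y=1.1547
    y: enter (5,4) at t=0.5196
    x: enter (6,4) at t=0.8400
    y: enter (6,5) at t=1.6743
    y: enter (6,6) at t=2.8290
    x: enter (7,6) at t=2.8400 ← occupied
  → r_1 = 2.8400
beam 2: φ=-45°, α=150°
  dir = (cos 150°, sin 150°) = (-0.8660, 0.5000); from cell (5,3)
  next x-line at t=0.6697, next y-line at t=0.9000; Δt_x=1.1547, Δt_y=2.0000
    x: enter (4,3) at t=0.6697
    y: enter (4,4) at t=0.9000
    x: enter (3,4) at t=1.8244
    y: enter (3,5) at t=2.9000
    x: enter (2,5) at t=2.9791
    x: enter (1,5) at t=4.1338
    y: enter (1,6) at t=4.9000
    x: enter (0,6) at t=5.2885 ← occupied
  → r_2 = 5.2885
beam 3: φ=45°, α=240°
  dir = (cos 240°, sin 240°) = (-0.5000, -0.8660); from cell (5,3)
  next x-line at t=1.1600, next y-line at t=0.6351; Δt_x=2.0000, Δt_y=1.1547
    y: enter (5,2) at t=0.6351
    x: enter (4,2) at t=1.1600
    y: enter (4,1) at t=1.7898
    y: enter (4,0) at t=2.9445 ← occupied
  → r_3 = 2.9445
beam 4: φ=135°, α=330°
  dir = (cos 330°, sin 330°) = (0.8660, -0.5000); from cell (5,3)
  next x-line at t=0.4850, next y-line at t=1.1000; Δt_x=1.1547, Δt_y=2.0000
    x: enter (6,3) at t=0.4850
    y: enter (6,2) at t=1.1000 ← occupied
  → r_4 = 1.1000

ranges = [2.8400, 5.2885, 2.9445, 1.1000]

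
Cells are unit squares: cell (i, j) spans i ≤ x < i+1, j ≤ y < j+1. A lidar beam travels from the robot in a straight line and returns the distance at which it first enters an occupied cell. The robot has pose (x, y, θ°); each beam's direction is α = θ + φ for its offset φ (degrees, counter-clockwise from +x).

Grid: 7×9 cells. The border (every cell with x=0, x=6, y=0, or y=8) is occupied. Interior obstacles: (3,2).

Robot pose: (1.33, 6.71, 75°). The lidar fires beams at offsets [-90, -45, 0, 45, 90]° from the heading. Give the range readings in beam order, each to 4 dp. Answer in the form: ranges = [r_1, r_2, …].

beam 1: φ=-90°, α=345°
  direction (0.9659, -0.2588); cell (1,6); t to first gridline: x 0.6936, y 2.7432 (then +1.0353 / +3.8637)
    (2,6) via x @ 0.6936
    (3,6) via x @ 1.7289
    (3,5) via y @ 2.7432
    (4,5) via x @ 2.7642
    (5,5) via x @ 3.7995
    (6,5) via x @ 4.8347  # hit
  → r_1 = 4.8347
beam 2: φ=-45°, α=30°
  direction (0.8660, 0.5000); cell (1,6); t to first gridline: x 0.7736, y 0.5800 (then +1.1547 / +2.0000)
    (1,7) via y @ 0.5800
    (2,7) via x @ 0.7736
    (3,7) via x @ 1.9283
    (3,8) via y @ 2.5800  # hit
  → r_2 = 2.5800
beam 3: φ=0°, α=75°
  direction (0.2588, 0.9659); cell (1,6); t to first gridline: x 2.5887, y 0.3002 (then +3.8637 / +1.0353)
    (1,7) via y @ 0.3002
    (1,8) via y @ 1.3355  # hit
  → r_3 = 1.3355
beam 4: φ=45°, α=120°
  direction (-0.5000, 0.8660); cell (1,6); t to first gridline: x 0.6600, y 0.3349 (then +2.0000 / +1.1547)
    (1,7) via y @ 0.3349
    (0,7) via x @ 0.6600  # hit
  → r_4 = 0.6600
beam 5: φ=90°, α=165°
  direction (-0.9659, 0.2588); cell (1,6); t to first gridline: x 0.3416, y 1.1205 (then +1.0353 / +3.8637)
    (0,6) via x @ 0.3416  # hit
  → r_5 = 0.3416

ranges = [4.8347, 2.5800, 1.3355, 0.6600, 0.3416]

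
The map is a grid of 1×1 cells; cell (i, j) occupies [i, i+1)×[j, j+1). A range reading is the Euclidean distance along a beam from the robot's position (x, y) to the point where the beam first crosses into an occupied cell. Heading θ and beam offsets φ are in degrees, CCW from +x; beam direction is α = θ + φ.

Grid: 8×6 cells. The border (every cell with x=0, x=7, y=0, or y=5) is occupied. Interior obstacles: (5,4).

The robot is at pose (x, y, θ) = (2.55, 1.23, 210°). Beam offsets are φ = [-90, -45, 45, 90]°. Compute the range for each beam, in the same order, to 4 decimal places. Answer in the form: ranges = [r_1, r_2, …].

ranges = [3.1000, 1.6047, 0.2381, 0.2656]

beam 1: φ=-90°, α=120°
  direction (-0.5000, 0.8660); cell (2,1); t to first gridline: x 1.1000, y 0.8891 (then +2.0000 / +1.1547)
    (2,2) via y @ 0.8891
    (1,2) via x @ 1.1000
    (1,3) via y @ 2.0438
    (0,3) via x @ 3.1000  # hit
  → r_1 = 3.1000
beam 2: φ=-45°, α=165°
  direction (-0.9659, 0.2588); cell (2,1); t to first gridline: x 0.5694, y 2.9751 (then +1.0353 / +3.8637)
    (1,1) via x @ 0.5694
    (0,1) via x @ 1.6047  # hit
  → r_2 = 1.6047
beam 3: φ=45°, α=255°
  direction (-0.2588, -0.9659); cell (2,1); t to first gridline: x 2.1250, y 0.2381 (then +3.8637 / +1.0353)
    (2,0) via y @ 0.2381  # hit
  → r_3 = 0.2381
beam 4: φ=90°, α=300°
  direction (0.5000, -0.8660); cell (2,1); t to first gridline: x 0.9000, y 0.2656 (then +2.0000 / +1.1547)
    (2,0) via y @ 0.2656  # hit
  → r_4 = 0.2656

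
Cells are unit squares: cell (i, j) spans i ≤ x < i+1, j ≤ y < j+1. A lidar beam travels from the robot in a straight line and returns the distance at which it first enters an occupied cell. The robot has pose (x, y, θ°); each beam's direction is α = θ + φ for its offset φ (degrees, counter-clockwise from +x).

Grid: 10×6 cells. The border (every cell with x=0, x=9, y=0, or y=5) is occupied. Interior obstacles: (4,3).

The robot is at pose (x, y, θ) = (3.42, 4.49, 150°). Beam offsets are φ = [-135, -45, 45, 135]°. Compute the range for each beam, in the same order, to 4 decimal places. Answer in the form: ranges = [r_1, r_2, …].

beam 1: φ=-135°, α=15°
  cosα=0.9659 sinα=0.2588 | (3,4) | tMaxX 0.6005 tMaxY 1.9705 | tΔX 1.0353 tΔY 3.8637
    t=0.6005 [x] (4,4)
    t=1.6357 [x] (5,4)
    t=1.9705 [y] (5,5) — stop
  → r_1 = 1.9705
beam 2: φ=-45°, α=105°
  cosα=-0.2588 sinα=0.9659 | (3,4) | tMaxX 1.6228 tMaxY 0.5280 | tΔX 3.8637 tΔY 1.0353
    t=0.5280 [y] (3,5) — stop
  → r_2 = 0.5280
beam 3: φ=45°, α=195°
  cosα=-0.9659 sinα=-0.2588 | (3,4) | tMaxX 0.4348 tMaxY 1.8932 | tΔX 1.0353 tΔY 3.8637
    t=0.4348 [x] (2,4)
    t=1.4701 [x] (1,4)
    t=1.8932 [y] (1,3)
    t=2.5054 [x] (0,3) — stop
  → r_3 = 2.5054
beam 4: φ=135°, α=285°
  cosα=0.2588 sinα=-0.9659 | (3,4) | tMaxX 2.2409 tMaxY 0.5073 | tΔX 3.8637 tΔY 1.0353
    t=0.5073 [y] (3,3)
    t=1.5426 [y] (3,2)
    t=2.2409 [x] (4,2)
    t=2.5778 [y] (4,1)
    t=3.6131 [y] (4,0) — stop
  → r_4 = 3.6131

ranges = [1.9705, 0.5280, 2.5054, 3.6131]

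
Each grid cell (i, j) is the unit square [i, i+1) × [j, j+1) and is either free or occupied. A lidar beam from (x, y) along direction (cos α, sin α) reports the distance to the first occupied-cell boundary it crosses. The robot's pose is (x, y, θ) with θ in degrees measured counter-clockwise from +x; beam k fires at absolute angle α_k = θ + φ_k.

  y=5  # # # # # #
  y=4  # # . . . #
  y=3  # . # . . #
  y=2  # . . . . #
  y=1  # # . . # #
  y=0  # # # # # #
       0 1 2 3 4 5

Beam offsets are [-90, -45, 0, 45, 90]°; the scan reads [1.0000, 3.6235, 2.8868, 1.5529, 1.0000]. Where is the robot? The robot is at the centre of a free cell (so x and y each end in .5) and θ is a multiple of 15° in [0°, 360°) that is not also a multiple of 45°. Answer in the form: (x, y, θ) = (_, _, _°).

(x, y, θ) = (3.5, 4.5, 300°)

Candidates: 12 free-cell centres × 16 headings = 192 poses. Raycast each; keep the one whose scan matches to 4 dp.
  (4.5, 3.5, 60°): beam 1 = 0.5774 ≠ 1.0000 ✗
  (2.5, 2.5, 165°): beam 1 = 0.5176 ≠ 1.0000 ✗
  (2.5, 1.5, 330°): beam 1 = 0.5774 ≠ 1.0000 ✗
  (1.5, 3.5, 240°): beam 1 = 0.5774 ≠ 1.0000 ✗
  …
  (3.5, 4.5, 300°): r_1=1.0000, r_2=3.6235, r_3=2.8868, r_4=1.5529, r_5=1.0000 — all match ✓
Only this pose fits every beam.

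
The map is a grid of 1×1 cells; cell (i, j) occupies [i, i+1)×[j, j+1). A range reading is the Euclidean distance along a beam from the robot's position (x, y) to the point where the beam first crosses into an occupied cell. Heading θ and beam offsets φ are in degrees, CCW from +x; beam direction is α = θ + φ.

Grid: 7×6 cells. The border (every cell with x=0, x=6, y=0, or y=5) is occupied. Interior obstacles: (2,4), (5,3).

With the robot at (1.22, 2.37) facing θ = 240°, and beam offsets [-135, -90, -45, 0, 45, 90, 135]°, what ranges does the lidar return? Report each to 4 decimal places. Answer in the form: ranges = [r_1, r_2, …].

ranges = [0.8500, 0.2540, 0.2278, 0.4400, 1.4183, 2.7400, 3.9133]

beam 1: φ=-135°, α=105°
  d=(-0.2588,0.9659)  start (1,2)  tX=0.8500 tY=0.6522  stride 1/|dx|=3.8637 1/|dy|=1.0353
    cross y-line → (1,3), t=0.6522
    cross x-line → (0,3), t=0.8500 (wall)
  → r_1 = 0.8500
beam 2: φ=-90°, α=150°
  d=(-0.8660,0.5000)  start (1,2)  tX=0.2540 tY=1.2600  stride 1/|dx|=1.1547 1/|dy|=2.0000
    cross x-line → (0,2), t=0.2540 (wall)
  → r_2 = 0.2540
beam 3: φ=-45°, α=195°
  d=(-0.9659,-0.2588)  start (1,2)  tX=0.2278 tY=1.4296  stride 1/|dx|=1.0353 1/|dy|=3.8637
    cross x-line → (0,2), t=0.2278 (wall)
  → r_3 = 0.2278
beam 4: φ=0°, α=240°
  d=(-0.5000,-0.8660)  start (1,2)  tX=0.4400 tY=0.4272  stride 1/|dx|=2.0000 1/|dy|=1.1547
    cross y-line → (1,1), t=0.4272
    cross x-line → (0,1), t=0.4400 (wall)
  → r_4 = 0.4400
beam 5: φ=45°, α=285°
  d=(0.2588,-0.9659)  start (1,2)  tX=3.0137 tY=0.3831  stride 1/|dx|=3.8637 1/|dy|=1.0353
    cross y-line → (1,1), t=0.3831
    cross y-line → (1,0), t=1.4183 (wall)
  → r_5 = 1.4183
beam 6: φ=90°, α=330°
  d=(0.8660,-0.5000)  start (1,2)  tX=0.9007 tY=0.7400  stride 1/|dx|=1.1547 1/|dy|=2.0000
    cross y-line → (1,1), t=0.7400
    cross x-line → (2,1), t=0.9007
    cross x-line → (3,1), t=2.0554
    cross y-line → (3,0), t=2.7400 (wall)
  → r_6 = 2.7400
beam 7: φ=135°, α=15°
  d=(0.9659,0.2588)  start (1,2)  tX=0.8075 tY=2.4341  stride 1/|dx|=1.0353 1/|dy|=3.8637
    cross x-line → (2,2), t=0.8075
    cross x-line → (3,2), t=1.8428
    cross y-line → (3,3), t=2.4341
    cross x-line → (4,3), t=2.8781
    cross x-line → (5,3), t=3.9133 (wall)
  → r_7 = 3.9133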